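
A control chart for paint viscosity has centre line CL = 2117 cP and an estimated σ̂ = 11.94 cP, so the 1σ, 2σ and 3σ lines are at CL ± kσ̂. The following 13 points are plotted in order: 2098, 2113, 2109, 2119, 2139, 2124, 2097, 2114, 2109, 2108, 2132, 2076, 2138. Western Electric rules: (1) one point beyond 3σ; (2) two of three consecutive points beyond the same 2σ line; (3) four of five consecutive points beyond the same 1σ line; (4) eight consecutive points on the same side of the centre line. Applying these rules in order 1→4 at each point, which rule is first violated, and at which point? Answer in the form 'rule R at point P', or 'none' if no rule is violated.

Zone of each point (C = within 1σ̂, B = 1σ̂–2σ̂, A = 2σ̂–3σ̂, * = beyond 3σ̂; sign = side of CL): 1:-B, 2:-C, 3:-C, 4:+C, 5:+B, 6:+C, 7:-B, 8:-C, 9:-C, 10:-C, 11:+B, 12:-*, 13:+B
Rule 1 (one point beyond the 3σ limits) is satisfied at point 12.

rule 1 at point 12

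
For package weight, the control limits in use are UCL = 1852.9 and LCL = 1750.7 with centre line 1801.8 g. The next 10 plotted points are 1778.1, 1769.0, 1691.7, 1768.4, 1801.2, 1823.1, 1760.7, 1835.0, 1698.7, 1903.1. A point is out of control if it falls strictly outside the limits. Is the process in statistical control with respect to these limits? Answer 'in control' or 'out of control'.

out of control

Compare each point to [1750.7, 1852.9]: sample 3 = 1691.7 < LCL; sample 9 = 1698.7 < LCL; sample 10 = 1903.1 > UCL.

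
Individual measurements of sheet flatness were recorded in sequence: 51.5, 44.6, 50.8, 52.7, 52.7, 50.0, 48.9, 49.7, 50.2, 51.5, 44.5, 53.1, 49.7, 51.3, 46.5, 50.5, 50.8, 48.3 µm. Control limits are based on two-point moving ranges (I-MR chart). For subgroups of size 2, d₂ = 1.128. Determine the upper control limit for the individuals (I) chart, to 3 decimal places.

X̄ = (51.5 + 44.6 + 50.8 + 52.7 + 52.7 + 50.0 + 48.9 + 49.7 + 50.2 + 51.5 + 44.5 + 53.1 + 49.7 + 51.3 + 46.5 + 50.5 + 50.8 + 48.3) / 18 = 49.8500
Moving ranges: 6.9, 6.2, 1.9, 0.0, 2.7, 1.1, 0.8, 0.5, 1.3, 7.0, 8.6, 3.4, 1.6, 4.8, 4.0, 0.3, 2.5; M̄R̄ = 53.6000 / 17 = 3.1529
UCL = X̄ + 3·M̄R̄/d₂ = 49.8500 + 3 × 3.1529 / 1.128 = 58.2355

58.235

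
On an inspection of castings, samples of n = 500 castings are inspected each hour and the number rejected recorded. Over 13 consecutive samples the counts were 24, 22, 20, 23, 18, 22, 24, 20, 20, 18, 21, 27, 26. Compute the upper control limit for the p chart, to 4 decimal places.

p̄ = Σdᵢ / (k·n) = 285 / (13 × 500) = 0.04385
UCL = p̄ + 3·√(p̄(1−p̄)/n) = 0.04385 + 3 × √(0.04385×0.95615/500) = 0.04385 + 3 × 0.00916 = 0.07132

0.0713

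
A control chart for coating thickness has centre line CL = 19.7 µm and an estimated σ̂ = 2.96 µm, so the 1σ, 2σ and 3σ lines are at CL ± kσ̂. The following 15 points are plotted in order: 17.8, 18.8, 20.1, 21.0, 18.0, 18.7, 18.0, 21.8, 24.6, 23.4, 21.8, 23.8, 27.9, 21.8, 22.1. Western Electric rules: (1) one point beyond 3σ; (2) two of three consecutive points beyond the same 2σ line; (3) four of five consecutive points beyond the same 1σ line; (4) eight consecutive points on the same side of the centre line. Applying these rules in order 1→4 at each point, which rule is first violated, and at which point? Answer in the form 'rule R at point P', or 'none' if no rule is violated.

rule 3 at point 13

Zone of each point (C = within 1σ̂, B = 1σ̂–2σ̂, A = 2σ̂–3σ̂, * = beyond 3σ̂; sign = side of CL): 1:-C, 2:-C, 3:+C, 4:+C, 5:-C, 6:-C, 7:-C, 8:+C, 9:+B, 10:+B, 11:+C, 12:+B, 13:+A, 14:+C, 15:+C
Rule 3 (four of five consecutive points beyond the same 1σ limit) is satisfied at point 13.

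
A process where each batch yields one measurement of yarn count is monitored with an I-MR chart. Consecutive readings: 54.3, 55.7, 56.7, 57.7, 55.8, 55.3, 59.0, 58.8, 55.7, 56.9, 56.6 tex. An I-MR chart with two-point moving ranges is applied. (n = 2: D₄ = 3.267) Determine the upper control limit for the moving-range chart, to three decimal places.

4.672

Moving ranges: 1.4, 1.0, 1.0, 1.9, 0.5, 3.7, 0.2, 3.1, 1.2, 0.3; M̄R̄ = 14.3000 / 10 = 1.4300
UCL_MR = D₄·M̄R̄ = 3.267 × 1.4300 = 4.6718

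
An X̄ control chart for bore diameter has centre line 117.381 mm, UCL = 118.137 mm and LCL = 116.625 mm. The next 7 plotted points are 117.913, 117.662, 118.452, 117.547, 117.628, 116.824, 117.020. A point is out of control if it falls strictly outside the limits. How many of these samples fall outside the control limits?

1

Compare each point to [116.625, 118.137]: sample 3 = 118.452 > UCL.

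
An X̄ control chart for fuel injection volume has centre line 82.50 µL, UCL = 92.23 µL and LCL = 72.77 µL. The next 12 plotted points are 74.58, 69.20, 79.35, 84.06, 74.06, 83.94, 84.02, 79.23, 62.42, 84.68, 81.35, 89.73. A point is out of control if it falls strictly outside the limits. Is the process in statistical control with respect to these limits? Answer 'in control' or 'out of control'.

out of control

Compare each point to [72.77, 92.23]: sample 2 = 69.20 < LCL; sample 9 = 62.42 < LCL.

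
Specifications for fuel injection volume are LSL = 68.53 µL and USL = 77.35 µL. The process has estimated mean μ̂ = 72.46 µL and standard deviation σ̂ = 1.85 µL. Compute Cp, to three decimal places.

0.795

Cp = (USL − LSL) / (6σ̂) = (77.35 − 68.53) / (6 × 1.85) = 8.8200 / 11.1000 = 0.7946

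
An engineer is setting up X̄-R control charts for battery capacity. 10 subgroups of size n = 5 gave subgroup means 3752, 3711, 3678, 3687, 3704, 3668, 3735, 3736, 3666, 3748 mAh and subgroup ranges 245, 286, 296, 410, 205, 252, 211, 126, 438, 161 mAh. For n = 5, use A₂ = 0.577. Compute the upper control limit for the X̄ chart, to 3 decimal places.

X̄̄ = (3752 + 3711 + 3678 + 3687 + 3704 + 3668 + 3735 + 3736 + 3666 + 3748) / 10 = 37085.0000 / 10 = 3708.5000
R̄ = (245 + 286 + 296 + 410 + 205 + 252 + 211 + 126 + 438 + 161) / 10 = 2630.0000 / 10 = 263.0000
UCL = X̄̄ + A₂·R̄ = 3708.5000 + 0.577 × 263.0000 = 3860.2510

3860.251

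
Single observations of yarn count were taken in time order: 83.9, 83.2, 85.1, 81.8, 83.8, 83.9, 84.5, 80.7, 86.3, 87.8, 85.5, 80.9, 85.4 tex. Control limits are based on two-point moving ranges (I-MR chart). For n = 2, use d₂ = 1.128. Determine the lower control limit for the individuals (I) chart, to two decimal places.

X̄ = (83.9 + 83.2 + 85.1 + 81.8 + 83.8 + 83.9 + 84.5 + 80.7 + 86.3 + 87.8 + 85.5 + 80.9 + 85.4) / 13 = 84.0615
Moving ranges: 0.7, 1.9, 3.3, 2.0, 0.1, 0.6, 3.8, 5.6, 1.5, 2.3, 4.6, 4.5; M̄R̄ = 30.9000 / 12 = 2.5750
LCL = X̄ − 3·M̄R̄/d₂ = 84.0615 − 3 × 2.5750 / 1.128 = 77.2131

77.21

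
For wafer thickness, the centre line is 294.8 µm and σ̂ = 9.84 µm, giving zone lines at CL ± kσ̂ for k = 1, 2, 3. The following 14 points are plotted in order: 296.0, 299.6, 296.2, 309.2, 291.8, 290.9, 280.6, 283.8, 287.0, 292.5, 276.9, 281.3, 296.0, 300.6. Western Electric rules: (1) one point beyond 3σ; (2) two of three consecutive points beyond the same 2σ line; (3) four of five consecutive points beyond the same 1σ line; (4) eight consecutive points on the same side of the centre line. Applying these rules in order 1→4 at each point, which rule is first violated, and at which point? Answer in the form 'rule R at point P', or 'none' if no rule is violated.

Zone of each point (C = within 1σ̂, B = 1σ̂–2σ̂, A = 2σ̂–3σ̂, * = beyond 3σ̂; sign = side of CL): 1:+C, 2:+C, 3:+C, 4:+B, 5:-C, 6:-C, 7:-B, 8:-B, 9:-C, 10:-C, 11:-B, 12:-B, 13:+C, 14:+C
Rule 4 (eight consecutive points on the same side of the centre line) is satisfied at point 12.

rule 4 at point 12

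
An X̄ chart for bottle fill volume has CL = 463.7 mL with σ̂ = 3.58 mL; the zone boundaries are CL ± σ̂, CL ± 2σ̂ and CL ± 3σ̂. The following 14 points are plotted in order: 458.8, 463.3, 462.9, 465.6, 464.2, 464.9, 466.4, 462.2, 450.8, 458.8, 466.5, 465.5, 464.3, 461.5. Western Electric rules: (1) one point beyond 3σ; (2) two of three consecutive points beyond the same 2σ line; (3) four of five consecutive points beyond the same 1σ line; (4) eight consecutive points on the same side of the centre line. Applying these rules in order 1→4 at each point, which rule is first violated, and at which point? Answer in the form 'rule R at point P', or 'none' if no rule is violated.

Zone of each point (C = within 1σ̂, B = 1σ̂–2σ̂, A = 2σ̂–3σ̂, * = beyond 3σ̂; sign = side of CL): 1:-B, 2:-C, 3:-C, 4:+C, 5:+C, 6:+C, 7:+C, 8:-C, 9:-*, 10:-B, 11:+C, 12:+C, 13:+C, 14:-C
Rule 1 (one point beyond the 3σ limits) is satisfied at point 9.

rule 1 at point 9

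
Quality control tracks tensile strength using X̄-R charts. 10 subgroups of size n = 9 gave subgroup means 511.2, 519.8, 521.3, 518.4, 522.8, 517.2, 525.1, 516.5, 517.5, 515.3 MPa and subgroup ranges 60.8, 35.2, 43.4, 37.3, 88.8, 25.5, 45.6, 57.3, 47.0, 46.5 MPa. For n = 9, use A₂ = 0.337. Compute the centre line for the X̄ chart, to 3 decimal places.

X̄̄ = (511.2 + 519.8 + 521.3 + 518.4 + 522.8 + 517.2 + 525.1 + 516.5 + 517.5 + 515.3) / 10 = 5185.1000 / 10 = 518.5100
CL = X̄̄ = 518.5100

518.510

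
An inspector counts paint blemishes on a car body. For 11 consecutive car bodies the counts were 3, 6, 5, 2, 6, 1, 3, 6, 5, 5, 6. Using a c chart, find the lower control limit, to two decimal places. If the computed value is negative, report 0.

0.00

c̄ = (3 + 6 + 5 + 2 + 6 + 1 + 3 + 6 + 5 + 5 + 6) / 11 = 48 / 11 = 4.3636
LCL = c̄ − 3√c̄ = 4.3636 − 3 × 2.0889 = -1.9032 → 0 (cannot be negative)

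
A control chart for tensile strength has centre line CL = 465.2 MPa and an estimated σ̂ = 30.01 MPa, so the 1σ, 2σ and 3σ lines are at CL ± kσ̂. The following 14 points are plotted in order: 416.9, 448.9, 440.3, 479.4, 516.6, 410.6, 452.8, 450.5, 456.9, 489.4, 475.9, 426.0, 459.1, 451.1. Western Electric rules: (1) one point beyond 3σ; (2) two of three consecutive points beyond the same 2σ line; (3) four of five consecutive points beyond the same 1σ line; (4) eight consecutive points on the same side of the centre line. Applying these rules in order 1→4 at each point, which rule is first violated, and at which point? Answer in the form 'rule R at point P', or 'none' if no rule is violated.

none

Zone of each point (C = within 1σ̂, B = 1σ̂–2σ̂, A = 2σ̂–3σ̂, * = beyond 3σ̂; sign = side of CL): 1:-B, 2:-C, 3:-C, 4:+C, 5:+B, 6:-B, 7:-C, 8:-C, 9:-C, 10:+C, 11:+C, 12:-B, 13:-C, 14:-C
No rule fires across all 14 points.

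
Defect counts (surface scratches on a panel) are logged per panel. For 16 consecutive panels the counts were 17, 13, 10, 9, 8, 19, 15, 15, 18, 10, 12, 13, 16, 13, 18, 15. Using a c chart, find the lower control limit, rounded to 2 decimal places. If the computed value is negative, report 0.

2.66

c̄ = (17 + 13 + 10 + 9 + 8 + 19 + 15 + 15 + 18 + 10 + 12 + 13 + 16 + 13 + 18 + 15) / 16 = 221 / 16 = 13.8125
LCL = c̄ − 3√c̄ = 13.8125 − 3 × 3.7165 = 2.6629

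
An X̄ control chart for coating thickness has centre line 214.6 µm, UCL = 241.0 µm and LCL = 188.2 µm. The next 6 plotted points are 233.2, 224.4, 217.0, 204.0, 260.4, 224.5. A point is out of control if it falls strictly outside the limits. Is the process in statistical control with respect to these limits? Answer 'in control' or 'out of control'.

Compare each point to [188.2, 241.0]: sample 5 = 260.4 > UCL.

out of control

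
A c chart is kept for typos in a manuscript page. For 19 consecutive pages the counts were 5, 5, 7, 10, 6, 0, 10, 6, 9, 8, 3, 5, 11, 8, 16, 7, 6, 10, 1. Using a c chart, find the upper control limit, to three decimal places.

14.937

c̄ = (5 + 5 + 7 + 10 + 6 + 0 + 10 + 6 + 9 + 8 + 3 + 5 + 11 + 8 + 16 + 7 + 6 + 10 + 1) / 19 = 133 / 19 = 7.0000
UCL = c̄ + 3√c̄ = 7.0000 + 3 × √7.0000 = 7.0000 + 3 × 2.6458 = 14.9373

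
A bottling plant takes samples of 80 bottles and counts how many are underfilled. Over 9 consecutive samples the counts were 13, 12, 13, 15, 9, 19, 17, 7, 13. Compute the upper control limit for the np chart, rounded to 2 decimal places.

23.04

p̄ = Σdᵢ / (k·n) = 118 / (9 × 80) = 0.16389
UCL = np̄ + 3·√(np̄(1−p̄)) = 13.1111 + 3 × √(13.1111×0.83611) = 13.1111 + 3 × 3.3109 = 23.0439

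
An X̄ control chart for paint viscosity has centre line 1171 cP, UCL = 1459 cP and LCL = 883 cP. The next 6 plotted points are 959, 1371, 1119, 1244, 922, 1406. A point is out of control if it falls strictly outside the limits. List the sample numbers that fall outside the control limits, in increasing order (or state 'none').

none

All 6 points lie within [883, 1459].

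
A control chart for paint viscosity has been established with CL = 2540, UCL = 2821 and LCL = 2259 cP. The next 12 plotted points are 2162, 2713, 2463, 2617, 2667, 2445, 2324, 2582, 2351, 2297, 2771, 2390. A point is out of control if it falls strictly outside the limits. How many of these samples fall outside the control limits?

1

Compare each point to [2259, 2821]: sample 1 = 2162 < LCL.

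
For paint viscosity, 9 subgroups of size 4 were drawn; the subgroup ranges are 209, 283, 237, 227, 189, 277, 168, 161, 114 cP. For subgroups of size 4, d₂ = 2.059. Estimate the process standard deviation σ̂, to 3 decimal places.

100.642

R̄ = (209 + 283 + 237 + 227 + 189 + 277 + 168 + 161 + 114) / 9 = 207.2222
σ̂ = R̄ / d₂ = 207.2222 / 2.059 = 100.6422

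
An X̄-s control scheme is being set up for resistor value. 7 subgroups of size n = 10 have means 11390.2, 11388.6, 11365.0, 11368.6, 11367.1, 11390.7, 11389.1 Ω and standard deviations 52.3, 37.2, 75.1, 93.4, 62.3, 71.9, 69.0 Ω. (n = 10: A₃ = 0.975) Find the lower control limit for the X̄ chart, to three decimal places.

X̄̄ = (11390.2 + 11388.6 + 11365.0 + 11368.6 + 11367.1 + 11390.7 + 11389.1) / 7 = 11379.9000
s̄ = (52.3 + 37.2 + 75.1 + 93.4 + 62.3 + 71.9 + 69.0) / 7 = 65.8857
LCL = X̄̄ − A₃·s̄ = 11379.9000 − 0.975 × 65.8857 = 11315.6614

11315.661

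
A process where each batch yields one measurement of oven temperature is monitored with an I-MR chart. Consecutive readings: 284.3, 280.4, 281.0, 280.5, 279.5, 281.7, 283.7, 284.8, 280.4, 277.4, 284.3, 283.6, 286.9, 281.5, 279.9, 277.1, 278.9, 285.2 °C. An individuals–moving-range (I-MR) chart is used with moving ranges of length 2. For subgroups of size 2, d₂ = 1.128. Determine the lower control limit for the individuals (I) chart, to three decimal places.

274.297

X̄ = (284.3 + 280.4 + 281.0 + 280.5 + 279.5 + 281.7 + 283.7 + 284.8 + 280.4 + 277.4 + 284.3 + 283.6 + 286.9 + 281.5 + 279.9 + 277.1 + 278.9 + 285.2) / 18 = 281.7278
Moving ranges: 3.9, 0.6, 0.5, 1.0, 2.2, 2.0, 1.1, 4.4, 3.0, 6.9, 0.7, 3.3, 5.4, 1.6, 2.8, 1.8, 6.3; M̄R̄ = 47.5000 / 17 = 2.7941
LCL = X̄ − 3·M̄R̄/d₂ = 281.7278 − 3 × 2.7941 / 1.128 = 274.2966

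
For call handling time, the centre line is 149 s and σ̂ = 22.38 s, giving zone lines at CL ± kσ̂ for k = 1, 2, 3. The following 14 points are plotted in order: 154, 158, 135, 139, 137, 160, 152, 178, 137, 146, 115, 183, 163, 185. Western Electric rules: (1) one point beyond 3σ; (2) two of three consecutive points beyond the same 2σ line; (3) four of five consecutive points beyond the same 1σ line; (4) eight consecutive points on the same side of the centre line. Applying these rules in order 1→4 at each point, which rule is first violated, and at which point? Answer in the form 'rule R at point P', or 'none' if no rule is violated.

Zone of each point (C = within 1σ̂, B = 1σ̂–2σ̂, A = 2σ̂–3σ̂, * = beyond 3σ̂; sign = side of CL): 1:+C, 2:+C, 3:-C, 4:-C, 5:-C, 6:+C, 7:+C, 8:+B, 9:-C, 10:-C, 11:-B, 12:+B, 13:+C, 14:+B
No rule fires across all 14 points.

none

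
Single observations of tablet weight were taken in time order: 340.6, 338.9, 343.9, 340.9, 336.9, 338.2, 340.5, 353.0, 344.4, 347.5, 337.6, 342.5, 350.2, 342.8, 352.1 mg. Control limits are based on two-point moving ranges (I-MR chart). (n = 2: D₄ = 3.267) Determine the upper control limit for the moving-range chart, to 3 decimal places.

18.832

Moving ranges: 1.7, 5.0, 3.0, 4.0, 1.3, 2.3, 12.5, 8.6, 3.1, 9.9, 4.9, 7.7, 7.4, 9.3; M̄R̄ = 80.7000 / 14 = 5.7643
UCL_MR = D₄·M̄R̄ = 3.267 × 5.7643 = 18.8319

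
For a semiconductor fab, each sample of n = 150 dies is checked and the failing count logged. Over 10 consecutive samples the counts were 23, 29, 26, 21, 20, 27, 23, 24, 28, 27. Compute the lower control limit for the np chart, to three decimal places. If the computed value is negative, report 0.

11.151

p̄ = Σdᵢ / (k·n) = 248 / (10 × 150) = 0.16533
LCL = np̄ − 3·√(np̄(1−p̄)) = 24.8000 − 3 × 4.5497 = 11.1509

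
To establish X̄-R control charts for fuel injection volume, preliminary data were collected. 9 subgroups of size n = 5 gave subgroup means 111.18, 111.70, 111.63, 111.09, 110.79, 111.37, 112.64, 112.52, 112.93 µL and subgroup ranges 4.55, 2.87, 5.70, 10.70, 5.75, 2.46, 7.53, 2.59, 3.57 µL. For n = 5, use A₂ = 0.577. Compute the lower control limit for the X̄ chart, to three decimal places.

108.830

X̄̄ = (111.18 + 111.70 + 111.63 + 111.09 + 110.79 + 111.37 + 112.64 + 112.52 + 112.93) / 9 = 1005.8500 / 9 = 111.7611
R̄ = (4.55 + 2.87 + 5.70 + 10.70 + 5.75 + 2.46 + 7.53 + 2.59 + 3.57) / 9 = 45.7200 / 9 = 5.0800
LCL = X̄̄ − A₂·R̄ = 111.7611 − 0.577 × 5.0800 = 108.8300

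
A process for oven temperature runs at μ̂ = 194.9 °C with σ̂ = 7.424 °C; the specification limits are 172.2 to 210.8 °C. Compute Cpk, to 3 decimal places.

Cpu = (USL − μ̂) / (3σ̂) = (210.8 − 194.9) / (3 × 7.424) = 0.7139; Cpl = (μ̂ − LSL) / (3σ̂) = (194.9 − 172.2) / (3 × 7.424) = 1.0192; Cpk = min(Cpu, Cpl) = 0.7139

0.714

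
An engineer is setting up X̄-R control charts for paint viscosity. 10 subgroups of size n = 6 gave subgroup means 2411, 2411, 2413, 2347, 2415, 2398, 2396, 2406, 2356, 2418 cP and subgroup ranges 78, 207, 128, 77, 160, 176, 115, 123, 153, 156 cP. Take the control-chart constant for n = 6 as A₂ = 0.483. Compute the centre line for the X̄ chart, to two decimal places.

2397.10

X̄̄ = (2411 + 2411 + 2413 + 2347 + 2415 + 2398 + 2396 + 2406 + 2356 + 2418) / 10 = 23971.0000 / 10 = 2397.1000
CL = X̄̄ = 2397.1000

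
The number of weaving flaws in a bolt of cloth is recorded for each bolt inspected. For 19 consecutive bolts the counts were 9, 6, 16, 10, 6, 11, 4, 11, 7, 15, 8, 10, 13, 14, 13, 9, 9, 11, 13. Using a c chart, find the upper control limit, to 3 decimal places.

19.874

c̄ = (9 + 6 + 16 + 10 + 6 + 11 + 4 + 11 + 7 + 15 + 8 + 10 + 13 + 14 + 13 + 9 + 9 + 11 + 13) / 19 = 195 / 19 = 10.2632
UCL = c̄ + 3√c̄ = 10.2632 + 3 × √10.2632 = 10.2632 + 3 × 3.2036 = 19.8740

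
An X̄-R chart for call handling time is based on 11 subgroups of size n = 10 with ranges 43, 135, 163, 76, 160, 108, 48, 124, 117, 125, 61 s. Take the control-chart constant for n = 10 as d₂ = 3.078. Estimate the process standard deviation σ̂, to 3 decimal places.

R̄ = (43 + 135 + 163 + 76 + 160 + 108 + 48 + 124 + 117 + 125 + 61) / 11 = 105.4545
σ̂ = R̄ / d₂ = 105.4545 / 3.078 = 34.2607

34.261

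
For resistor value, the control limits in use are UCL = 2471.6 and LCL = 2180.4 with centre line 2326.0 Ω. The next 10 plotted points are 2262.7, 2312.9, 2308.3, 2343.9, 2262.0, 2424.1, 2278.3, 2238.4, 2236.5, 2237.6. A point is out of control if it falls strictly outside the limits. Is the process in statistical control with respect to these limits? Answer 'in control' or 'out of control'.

in control

All 10 points lie within [2180.4, 2471.6].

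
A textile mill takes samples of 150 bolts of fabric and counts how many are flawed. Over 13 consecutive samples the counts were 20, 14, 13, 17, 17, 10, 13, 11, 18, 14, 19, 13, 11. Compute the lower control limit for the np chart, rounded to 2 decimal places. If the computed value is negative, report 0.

3.72

p̄ = Σdᵢ / (k·n) = 190 / (13 × 150) = 0.09744
LCL = np̄ − 3·√(np̄(1−p̄)) = 14.6154 − 3 × 3.6320 = 3.7194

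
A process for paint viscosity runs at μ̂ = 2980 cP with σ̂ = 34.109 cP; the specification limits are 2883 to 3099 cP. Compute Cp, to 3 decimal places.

Cp = (USL − LSL) / (6σ̂) = (3099 − 2883) / (6 × 34.109) = 216.0000 / 204.6540 = 1.0554

1.055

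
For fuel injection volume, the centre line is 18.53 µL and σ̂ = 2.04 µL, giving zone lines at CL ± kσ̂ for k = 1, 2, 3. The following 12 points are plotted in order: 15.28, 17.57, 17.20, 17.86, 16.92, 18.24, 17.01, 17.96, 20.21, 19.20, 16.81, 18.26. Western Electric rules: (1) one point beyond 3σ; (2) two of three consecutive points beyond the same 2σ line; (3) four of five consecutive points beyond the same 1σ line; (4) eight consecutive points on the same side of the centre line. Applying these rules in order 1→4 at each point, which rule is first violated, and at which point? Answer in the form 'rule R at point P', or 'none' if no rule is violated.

rule 4 at point 8

Zone of each point (C = within 1σ̂, B = 1σ̂–2σ̂, A = 2σ̂–3σ̂, * = beyond 3σ̂; sign = side of CL): 1:-B, 2:-C, 3:-C, 4:-C, 5:-C, 6:-C, 7:-C, 8:-C, 9:+C, 10:+C, 11:-C, 12:-C
Rule 4 (eight consecutive points on the same side of the centre line) is satisfied at point 8.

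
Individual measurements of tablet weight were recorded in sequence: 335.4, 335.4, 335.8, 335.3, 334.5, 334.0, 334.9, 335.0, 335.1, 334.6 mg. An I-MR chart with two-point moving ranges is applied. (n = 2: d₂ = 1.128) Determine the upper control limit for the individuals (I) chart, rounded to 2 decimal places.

336.12

X̄ = (335.4 + 335.4 + 335.8 + 335.3 + 334.5 + 334.0 + 334.9 + 335.0 + 335.1 + 334.6) / 10 = 335.0000
Moving ranges: 0.0, 0.4, 0.5, 0.8, 0.5, 0.9, 0.1, 0.1, 0.5; M̄R̄ = 3.8000 / 9 = 0.4222
UCL = X̄ + 3·M̄R̄/d₂ = 335.0000 + 3 × 0.4222 / 1.128 = 336.1229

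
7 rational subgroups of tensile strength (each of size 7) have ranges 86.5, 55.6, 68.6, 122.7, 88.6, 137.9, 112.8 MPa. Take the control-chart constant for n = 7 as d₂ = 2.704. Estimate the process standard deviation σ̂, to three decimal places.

R̄ = (86.5 + 55.6 + 68.6 + 122.7 + 88.6 + 137.9 + 112.8) / 7 = 96.1000
σ̂ = R̄ / d₂ = 96.1000 / 2.704 = 35.5399

35.540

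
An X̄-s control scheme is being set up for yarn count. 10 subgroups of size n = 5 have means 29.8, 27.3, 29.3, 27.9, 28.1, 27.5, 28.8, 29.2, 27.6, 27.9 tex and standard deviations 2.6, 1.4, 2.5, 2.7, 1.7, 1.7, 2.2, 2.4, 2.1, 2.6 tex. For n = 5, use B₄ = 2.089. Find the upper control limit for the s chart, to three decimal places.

s̄ = (2.6 + 1.4 + 2.5 + 2.7 + 1.7 + 1.7 + 2.2 + 2.4 + 2.1 + 2.6) / 10 = 2.1900
UCL_s = B₄·s̄ = 2.089 × 2.1900 = 4.5749

4.575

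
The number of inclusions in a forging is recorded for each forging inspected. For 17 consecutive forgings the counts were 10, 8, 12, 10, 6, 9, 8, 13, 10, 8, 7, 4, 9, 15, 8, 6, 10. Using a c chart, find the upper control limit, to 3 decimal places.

18.000

c̄ = (10 + 8 + 12 + 10 + 6 + 9 + 8 + 13 + 10 + 8 + 7 + 4 + 9 + 15 + 8 + 6 + 10) / 17 = 153 / 17 = 9.0000
UCL = c̄ + 3√c̄ = 9.0000 + 3 × √9.0000 = 9.0000 + 3 × 3.0000 = 18.0000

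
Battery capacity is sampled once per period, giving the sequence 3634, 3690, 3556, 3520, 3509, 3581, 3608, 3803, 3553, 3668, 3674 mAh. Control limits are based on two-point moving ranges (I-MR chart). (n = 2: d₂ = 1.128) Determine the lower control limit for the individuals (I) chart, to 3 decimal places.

X̄ = (3634 + 3690 + 3556 + 3520 + 3509 + 3581 + 3608 + 3803 + 3553 + 3668 + 3674) / 11 = 3617.8182
Moving ranges: 56, 134, 36, 11, 72, 27, 195, 250, 115, 6; M̄R̄ = 902.0000 / 10 = 90.2000
LCL = X̄ − 3·M̄R̄/d₂ = 3617.8182 − 3 × 90.2000 / 1.128 = 3377.9246

3377.925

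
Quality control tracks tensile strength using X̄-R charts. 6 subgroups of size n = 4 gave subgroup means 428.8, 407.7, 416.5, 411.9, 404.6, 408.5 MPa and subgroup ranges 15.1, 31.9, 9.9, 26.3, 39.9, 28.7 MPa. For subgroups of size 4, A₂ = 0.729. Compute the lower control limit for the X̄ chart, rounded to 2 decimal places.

X̄̄ = (428.8 + 407.7 + 416.5 + 411.9 + 404.6 + 408.5) / 6 = 2478.0000 / 6 = 413.0000
R̄ = (15.1 + 31.9 + 9.9 + 26.3 + 39.9 + 28.7) / 6 = 151.8000 / 6 = 25.3000
LCL = X̄̄ − A₂·R̄ = 413.0000 − 0.729 × 25.3000 = 394.5563

394.56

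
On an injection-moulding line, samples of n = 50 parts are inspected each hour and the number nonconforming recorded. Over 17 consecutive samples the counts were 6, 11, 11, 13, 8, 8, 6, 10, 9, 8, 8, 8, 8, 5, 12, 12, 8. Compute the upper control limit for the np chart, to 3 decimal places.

p̄ = Σdᵢ / (k·n) = 151 / (17 × 50) = 0.17765
UCL = np̄ + 3·√(np̄(1−p̄)) = 8.8824 + 3 × √(8.8824×0.82235) = 8.8824 + 3 × 2.7027 = 16.9904

16.990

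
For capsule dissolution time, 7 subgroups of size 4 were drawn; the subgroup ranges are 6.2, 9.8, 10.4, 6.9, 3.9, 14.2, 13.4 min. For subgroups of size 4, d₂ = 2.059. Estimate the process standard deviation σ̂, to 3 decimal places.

R̄ = (6.2 + 9.8 + 10.4 + 6.9 + 3.9 + 14.2 + 13.4) / 7 = 9.2571
σ̂ = R̄ / d₂ = 9.2571 / 2.059 = 4.4959

4.496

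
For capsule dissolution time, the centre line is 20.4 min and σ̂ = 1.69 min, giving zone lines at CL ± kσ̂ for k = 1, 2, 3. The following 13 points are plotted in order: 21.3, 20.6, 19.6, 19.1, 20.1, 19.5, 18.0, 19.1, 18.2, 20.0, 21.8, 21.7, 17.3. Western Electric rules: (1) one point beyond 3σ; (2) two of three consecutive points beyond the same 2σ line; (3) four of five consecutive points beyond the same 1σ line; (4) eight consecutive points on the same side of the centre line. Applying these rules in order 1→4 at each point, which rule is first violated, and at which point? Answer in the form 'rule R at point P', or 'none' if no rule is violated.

rule 4 at point 10

Zone of each point (C = within 1σ̂, B = 1σ̂–2σ̂, A = 2σ̂–3σ̂, * = beyond 3σ̂; sign = side of CL): 1:+C, 2:+C, 3:-C, 4:-C, 5:-C, 6:-C, 7:-B, 8:-C, 9:-B, 10:-C, 11:+C, 12:+C, 13:-B
Rule 4 (eight consecutive points on the same side of the centre line) is satisfied at point 10.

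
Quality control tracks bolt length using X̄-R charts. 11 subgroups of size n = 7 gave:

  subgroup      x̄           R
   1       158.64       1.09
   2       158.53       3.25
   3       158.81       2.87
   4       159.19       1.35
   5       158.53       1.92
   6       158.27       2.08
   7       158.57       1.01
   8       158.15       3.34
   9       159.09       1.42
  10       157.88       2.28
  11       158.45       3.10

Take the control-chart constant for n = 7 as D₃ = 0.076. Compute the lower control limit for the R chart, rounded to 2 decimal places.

0.16

R̄ = (1.09 + 3.25 + 2.87 + 1.35 + 1.92 + 2.08 + 1.01 + 3.34 + 1.42 + 2.28 + 3.10) / 11 = 23.7100 / 11 = 2.1555
LCL_R = D₃·R̄ = 0.076 × 2.1555 = 0.1638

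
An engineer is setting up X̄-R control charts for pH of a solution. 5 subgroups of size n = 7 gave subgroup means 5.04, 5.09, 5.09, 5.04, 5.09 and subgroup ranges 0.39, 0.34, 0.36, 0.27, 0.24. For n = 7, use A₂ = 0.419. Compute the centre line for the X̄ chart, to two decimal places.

X̄̄ = (5.04 + 5.09 + 5.09 + 5.04 + 5.09) / 5 = 25.3500 / 5 = 5.0700
CL = X̄̄ = 5.0700

5.07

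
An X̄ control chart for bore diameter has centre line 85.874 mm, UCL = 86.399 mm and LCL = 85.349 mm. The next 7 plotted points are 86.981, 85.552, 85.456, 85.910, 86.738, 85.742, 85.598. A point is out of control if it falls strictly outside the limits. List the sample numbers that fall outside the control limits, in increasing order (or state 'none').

1, 5

Compare each point to [85.349, 86.399]: sample 1 = 86.981 > UCL; sample 5 = 86.738 > UCL.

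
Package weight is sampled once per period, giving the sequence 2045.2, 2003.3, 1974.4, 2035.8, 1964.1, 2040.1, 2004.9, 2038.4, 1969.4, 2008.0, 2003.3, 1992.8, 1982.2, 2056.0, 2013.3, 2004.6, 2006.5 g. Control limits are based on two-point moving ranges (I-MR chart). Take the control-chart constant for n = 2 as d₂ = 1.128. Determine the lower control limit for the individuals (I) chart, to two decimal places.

1907.12

X̄ = (2045.2 + 2003.3 + 1974.4 + 2035.8 + 1964.1 + 2040.1 + 2004.9 + 2038.4 + 1969.4 + 2008.0 + 2003.3 + 1992.8 + 1982.2 + 2056.0 + 2013.3 + 2004.6 + 2006.5) / 17 = 2008.3706
Moving ranges: 41.9, 28.9, 61.4, 71.7, 76.0, 35.2, 33.5, 69.0, 38.6, 4.7, 10.5, 10.6, 73.8, 42.7, 8.7, 1.9; M̄R̄ = 609.1000 / 16 = 38.0688
LCL = X̄ − 3·M̄R̄/d₂ = 2008.3706 − 3 × 38.0688 / 1.128 = 1907.1239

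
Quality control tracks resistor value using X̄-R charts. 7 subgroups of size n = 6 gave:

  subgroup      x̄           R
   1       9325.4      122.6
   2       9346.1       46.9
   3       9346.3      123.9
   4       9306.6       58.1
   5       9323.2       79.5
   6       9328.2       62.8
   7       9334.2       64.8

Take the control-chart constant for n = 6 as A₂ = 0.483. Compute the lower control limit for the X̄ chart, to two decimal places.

9291.46

X̄̄ = (9325.4 + 9346.1 + 9346.3 + 9306.6 + 9323.2 + 9328.2 + 9334.2) / 7 = 65310.0000 / 7 = 9330.0000
R̄ = (122.6 + 46.9 + 123.9 + 58.1 + 79.5 + 62.8 + 64.8) / 7 = 558.6000 / 7 = 79.8000
LCL = X̄̄ − A₂·R̄ = 9330.0000 − 0.483 × 79.8000 = 9291.4566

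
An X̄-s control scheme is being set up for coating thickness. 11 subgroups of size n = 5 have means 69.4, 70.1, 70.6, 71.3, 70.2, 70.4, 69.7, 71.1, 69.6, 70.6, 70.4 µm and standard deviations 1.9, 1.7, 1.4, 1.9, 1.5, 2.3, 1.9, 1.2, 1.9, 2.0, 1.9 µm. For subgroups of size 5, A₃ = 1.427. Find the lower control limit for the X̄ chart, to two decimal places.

X̄̄ = (69.4 + 70.1 + 70.6 + 71.3 + 70.2 + 70.4 + 69.7 + 71.1 + 69.6 + 70.6 + 70.4) / 11 = 70.3091
s̄ = (1.9 + 1.7 + 1.4 + 1.9 + 1.5 + 2.3 + 1.9 + 1.2 + 1.9 + 2.0 + 1.9) / 11 = 1.7818
LCL = X̄̄ − A₃·s̄ = 70.3091 − 1.427 × 1.7818 = 67.7664

67.77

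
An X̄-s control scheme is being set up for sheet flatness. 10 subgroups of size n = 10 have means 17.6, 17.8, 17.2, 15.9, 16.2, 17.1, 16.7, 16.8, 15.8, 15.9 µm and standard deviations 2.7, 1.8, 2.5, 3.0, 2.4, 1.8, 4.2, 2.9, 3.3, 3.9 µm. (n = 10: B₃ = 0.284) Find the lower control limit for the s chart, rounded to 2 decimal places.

0.81

s̄ = (2.7 + 1.8 + 2.5 + 3.0 + 2.4 + 1.8 + 4.2 + 2.9 + 3.3 + 3.9) / 10 = 2.8500
LCL_s = B₃·s̄ = 0.284 × 2.8500 = 0.8094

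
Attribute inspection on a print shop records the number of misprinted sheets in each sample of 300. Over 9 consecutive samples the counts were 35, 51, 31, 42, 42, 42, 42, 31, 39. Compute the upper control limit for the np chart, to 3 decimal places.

57.004

p̄ = Σdᵢ / (k·n) = 355 / (9 × 300) = 0.13148
UCL = np̄ + 3·√(np̄(1−p̄)) = 39.4444 + 3 × √(39.4444×0.86852) = 39.4444 + 3 × 5.8531 = 57.0036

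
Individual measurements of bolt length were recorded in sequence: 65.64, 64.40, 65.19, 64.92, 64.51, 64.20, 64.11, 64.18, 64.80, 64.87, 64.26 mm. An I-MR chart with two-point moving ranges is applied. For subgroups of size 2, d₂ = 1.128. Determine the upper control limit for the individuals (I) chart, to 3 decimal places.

65.835

X̄ = (65.64 + 64.40 + 65.19 + 64.92 + 64.51 + 64.20 + 64.11 + 64.18 + 64.80 + 64.87 + 64.26) / 11 = 64.6436
Moving ranges: 1.24, 0.79, 0.27, 0.41, 0.31, 0.09, 0.07, 0.62, 0.07, 0.61; M̄R̄ = 4.4800 / 10 = 0.4480
UCL = X̄ + 3·M̄R̄/d₂ = 64.6436 + 3 × 0.4480 / 1.128 = 65.8351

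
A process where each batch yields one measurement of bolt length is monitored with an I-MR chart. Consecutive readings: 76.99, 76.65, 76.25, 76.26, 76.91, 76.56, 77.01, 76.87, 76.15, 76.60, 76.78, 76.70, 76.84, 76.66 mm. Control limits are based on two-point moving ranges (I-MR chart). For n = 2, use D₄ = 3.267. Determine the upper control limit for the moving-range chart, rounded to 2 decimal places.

1.03

Moving ranges: 0.34, 0.40, 0.01, 0.65, 0.35, 0.45, 0.14, 0.72, 0.45, 0.18, 0.08, 0.14, 0.18; M̄R̄ = 4.0900 / 13 = 0.3146
UCL_MR = D₄·M̄R̄ = 3.267 × 0.3146 = 1.0278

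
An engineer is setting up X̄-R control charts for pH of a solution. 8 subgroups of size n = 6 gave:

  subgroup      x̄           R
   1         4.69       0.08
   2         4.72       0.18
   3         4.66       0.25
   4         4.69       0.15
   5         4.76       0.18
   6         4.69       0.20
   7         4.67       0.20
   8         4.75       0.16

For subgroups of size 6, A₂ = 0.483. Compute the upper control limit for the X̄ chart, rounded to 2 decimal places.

4.79

X̄̄ = (4.69 + 4.72 + 4.66 + 4.69 + 4.76 + 4.69 + 4.67 + 4.75) / 8 = 37.6300 / 8 = 4.7038
R̄ = (0.08 + 0.18 + 0.25 + 0.15 + 0.18 + 0.20 + 0.20 + 0.16) / 8 = 1.4000 / 8 = 0.1750
UCL = X̄̄ + A₂·R̄ = 4.7038 + 0.483 × 0.1750 = 4.7883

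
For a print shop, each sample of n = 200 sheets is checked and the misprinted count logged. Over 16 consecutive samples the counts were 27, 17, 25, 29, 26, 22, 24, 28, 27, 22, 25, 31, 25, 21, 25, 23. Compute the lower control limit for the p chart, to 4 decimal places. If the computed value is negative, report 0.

p̄ = Σdᵢ / (k·n) = 397 / (16 × 200) = 0.12406
LCL = p̄ − 3·√(p̄(1−p̄)/n) = 0.12406 − 3 × 0.02331 = 0.05413

0.0541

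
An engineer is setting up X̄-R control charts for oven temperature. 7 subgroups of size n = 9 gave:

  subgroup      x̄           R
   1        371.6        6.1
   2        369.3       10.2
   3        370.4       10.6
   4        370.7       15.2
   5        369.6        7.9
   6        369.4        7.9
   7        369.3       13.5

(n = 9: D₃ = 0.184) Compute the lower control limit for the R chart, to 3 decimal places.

R̄ = (6.1 + 10.2 + 10.6 + 15.2 + 7.9 + 7.9 + 13.5) / 7 = 71.4000 / 7 = 10.2000
LCL_R = D₃·R̄ = 0.184 × 10.2000 = 1.8768

1.877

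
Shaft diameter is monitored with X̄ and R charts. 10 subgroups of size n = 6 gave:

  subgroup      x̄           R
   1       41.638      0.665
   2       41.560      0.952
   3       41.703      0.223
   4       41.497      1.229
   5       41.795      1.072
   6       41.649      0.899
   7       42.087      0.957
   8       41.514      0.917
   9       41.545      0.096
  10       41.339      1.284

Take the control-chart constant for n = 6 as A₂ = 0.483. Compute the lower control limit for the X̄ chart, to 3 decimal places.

X̄̄ = (41.638 + 41.560 + 41.703 + 41.497 + 41.795 + 41.649 + 42.087 + 41.514 + 41.545 + 41.339) / 10 = 416.3270 / 10 = 41.6327
R̄ = (0.665 + 0.952 + 0.223 + 1.229 + 1.072 + 0.899 + 0.957 + 0.917 + 0.096 + 1.284) / 10 = 8.2940 / 10 = 0.8294
LCL = X̄̄ − A₂·R̄ = 41.6327 − 0.483 × 0.8294 = 41.2321

41.232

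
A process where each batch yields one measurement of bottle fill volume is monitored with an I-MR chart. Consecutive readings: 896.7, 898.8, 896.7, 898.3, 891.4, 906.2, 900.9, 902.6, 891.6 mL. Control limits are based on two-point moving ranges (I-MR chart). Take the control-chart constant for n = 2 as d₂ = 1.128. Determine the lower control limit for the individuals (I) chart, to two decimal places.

883.01

X̄ = (896.7 + 898.8 + 896.7 + 898.3 + 891.4 + 906.2 + 900.9 + 902.6 + 891.6) / 9 = 898.1333
Moving ranges: 2.1, 2.1, 1.6, 6.9, 14.8, 5.3, 1.7, 11.0; M̄R̄ = 45.5000 / 8 = 5.6875
LCL = X̄ − 3·M̄R̄/d₂ = 898.1333 − 3 × 5.6875 / 1.128 = 883.0070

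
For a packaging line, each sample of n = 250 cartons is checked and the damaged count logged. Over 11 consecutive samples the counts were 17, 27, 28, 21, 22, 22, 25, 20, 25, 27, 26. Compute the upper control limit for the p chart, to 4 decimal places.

p̄ = Σdᵢ / (k·n) = 260 / (11 × 250) = 0.09455
UCL = p̄ + 3·√(p̄(1−p̄)/n) = 0.09455 + 3 × √(0.09455×0.90545/250) = 0.09455 + 3 × 0.01850 = 0.15006

0.1501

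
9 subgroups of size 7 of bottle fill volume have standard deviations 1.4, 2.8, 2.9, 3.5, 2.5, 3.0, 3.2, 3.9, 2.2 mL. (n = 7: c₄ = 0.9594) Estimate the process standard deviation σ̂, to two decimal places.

s̄ = (1.4 + 2.8 + 2.9 + 3.5 + 2.5 + 3.0 + 3.2 + 3.9 + 2.2) / 9 = 2.8222
σ̂ = s̄ / c₄ = 2.8222 / 0.9594 = 2.9417

2.94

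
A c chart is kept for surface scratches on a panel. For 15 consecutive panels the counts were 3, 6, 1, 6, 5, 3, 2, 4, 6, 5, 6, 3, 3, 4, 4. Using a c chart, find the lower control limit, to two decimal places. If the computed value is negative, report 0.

c̄ = (3 + 6 + 1 + 6 + 5 + 3 + 2 + 4 + 6 + 5 + 6 + 3 + 3 + 4 + 4) / 15 = 61 / 15 = 4.0667
LCL = c̄ − 3√c̄ = 4.0667 − 3 × 2.0166 = -1.9831 → 0 (cannot be negative)

0.00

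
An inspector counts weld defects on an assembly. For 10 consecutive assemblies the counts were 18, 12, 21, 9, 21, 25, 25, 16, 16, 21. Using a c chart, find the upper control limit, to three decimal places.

31.269

c̄ = (18 + 12 + 21 + 9 + 21 + 25 + 25 + 16 + 16 + 21) / 10 = 184 / 10 = 18.4000
UCL = c̄ + 3√c̄ = 18.4000 + 3 × √18.4000 = 18.4000 + 3 × 4.2895 = 31.2686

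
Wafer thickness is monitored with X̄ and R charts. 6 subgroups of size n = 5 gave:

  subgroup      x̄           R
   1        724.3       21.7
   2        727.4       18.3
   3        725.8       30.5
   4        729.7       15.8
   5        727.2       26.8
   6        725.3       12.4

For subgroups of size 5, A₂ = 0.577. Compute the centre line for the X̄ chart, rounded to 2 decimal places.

726.62

X̄̄ = (724.3 + 727.4 + 725.8 + 729.7 + 727.2 + 725.3) / 6 = 4359.7000 / 6 = 726.6167
CL = X̄̄ = 726.6167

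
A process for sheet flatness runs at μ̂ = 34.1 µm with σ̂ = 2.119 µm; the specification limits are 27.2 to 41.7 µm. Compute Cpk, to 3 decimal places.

Cpu = (USL − μ̂) / (3σ̂) = (41.7 − 34.1) / (3 × 2.119) = 1.1955; Cpl = (μ̂ − LSL) / (3σ̂) = (34.1 − 27.2) / (3 × 2.119) = 1.0854; Cpk = min(Cpu, Cpl) = 1.0854

1.085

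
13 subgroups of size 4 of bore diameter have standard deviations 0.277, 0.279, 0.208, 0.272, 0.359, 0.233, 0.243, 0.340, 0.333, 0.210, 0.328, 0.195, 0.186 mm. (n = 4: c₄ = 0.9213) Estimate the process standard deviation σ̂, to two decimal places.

s̄ = (0.277 + 0.279 + 0.208 + 0.272 + 0.359 + 0.233 + 0.243 + 0.340 + 0.333 + 0.210 + 0.328 + 0.195 + 0.186) / 13 = 0.2664
σ̂ = s̄ / c₄ = 0.2664 / 0.9213 = 0.2891

0.29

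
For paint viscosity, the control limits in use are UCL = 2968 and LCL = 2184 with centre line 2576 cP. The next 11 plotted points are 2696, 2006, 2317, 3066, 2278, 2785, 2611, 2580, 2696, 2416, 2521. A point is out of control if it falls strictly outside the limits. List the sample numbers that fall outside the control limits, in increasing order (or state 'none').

2, 4

Compare each point to [2184, 2968]: sample 2 = 2006 < LCL; sample 4 = 3066 > UCL.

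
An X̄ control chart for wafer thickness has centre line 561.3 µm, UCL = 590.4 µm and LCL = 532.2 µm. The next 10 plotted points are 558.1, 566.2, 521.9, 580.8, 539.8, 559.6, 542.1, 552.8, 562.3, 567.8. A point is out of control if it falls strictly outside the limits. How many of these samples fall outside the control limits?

Compare each point to [532.2, 590.4]: sample 3 = 521.9 < LCL.

1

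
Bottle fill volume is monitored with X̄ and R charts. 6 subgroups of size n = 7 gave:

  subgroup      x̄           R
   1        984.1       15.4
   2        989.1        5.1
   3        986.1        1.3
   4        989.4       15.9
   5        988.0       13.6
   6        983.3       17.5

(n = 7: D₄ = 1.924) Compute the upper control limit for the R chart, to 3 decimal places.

R̄ = (15.4 + 5.1 + 1.3 + 15.9 + 13.6 + 17.5) / 6 = 68.8000 / 6 = 11.4667
UCL_R = D₄·R̄ = 1.924 × 11.4667 = 22.0619

22.062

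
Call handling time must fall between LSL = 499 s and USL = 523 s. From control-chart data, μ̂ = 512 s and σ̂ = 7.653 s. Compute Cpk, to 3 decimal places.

0.479

Cpu = (USL − μ̂) / (3σ̂) = (523 − 512) / (3 × 7.653) = 0.4791; Cpl = (μ̂ − LSL) / (3σ̂) = (512 − 499) / (3 × 7.653) = 0.5662; Cpk = min(Cpu, Cpl) = 0.4791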